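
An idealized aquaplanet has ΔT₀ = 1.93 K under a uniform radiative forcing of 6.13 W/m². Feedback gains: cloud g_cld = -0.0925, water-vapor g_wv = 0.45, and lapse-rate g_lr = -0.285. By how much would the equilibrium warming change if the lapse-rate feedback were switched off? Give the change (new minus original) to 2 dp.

Original: g = 0.0725, ΔT = 1.93/(1−0.0725) = 2.0809 K.
Without lapse-rate: g' = 0.3575, ΔT' = 1.93/(1−0.3575) = 3.0039 K.
Change = 3.0039 − 2.0809 = 0.92 K.

0.92 K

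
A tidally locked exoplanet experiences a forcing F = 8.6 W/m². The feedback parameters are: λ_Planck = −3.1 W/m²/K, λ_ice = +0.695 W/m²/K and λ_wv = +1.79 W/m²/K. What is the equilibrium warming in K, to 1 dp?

Net feedback parameter λ = (−3.1) + (+0.695) + (+1.79) = -0.615 W/m²/K.
ΔT = −F/λ = −8.6/(-0.615) = 14.0 K.

14.0 K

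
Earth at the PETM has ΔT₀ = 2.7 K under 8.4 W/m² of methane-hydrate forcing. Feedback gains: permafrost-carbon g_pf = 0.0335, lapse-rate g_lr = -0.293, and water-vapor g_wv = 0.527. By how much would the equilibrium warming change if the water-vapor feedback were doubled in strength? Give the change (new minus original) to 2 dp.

9.45 K

Original: g = 0.2675, ΔT = 2.7/(1−0.2675) = 3.6860 K.
With doubled water-vapor: g' = 0.7945, ΔT' = 2.7/(1−0.7945) = 13.1387 K.
Change = 13.1387 − 3.6860 = 9.45 K.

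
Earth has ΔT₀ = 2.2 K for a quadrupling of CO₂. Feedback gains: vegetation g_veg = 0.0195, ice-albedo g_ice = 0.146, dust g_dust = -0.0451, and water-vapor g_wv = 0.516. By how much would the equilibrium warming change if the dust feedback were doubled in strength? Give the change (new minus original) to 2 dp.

Original: g = 0.6364, ΔT = 2.2/(1−0.6364) = 6.0506 K.
With doubled dust: g' = 0.5913, ΔT' = 2.2/(1−0.5913) = 5.3829 K.
Change = 5.3829 − 6.0506 = -0.67 K.

-0.67 K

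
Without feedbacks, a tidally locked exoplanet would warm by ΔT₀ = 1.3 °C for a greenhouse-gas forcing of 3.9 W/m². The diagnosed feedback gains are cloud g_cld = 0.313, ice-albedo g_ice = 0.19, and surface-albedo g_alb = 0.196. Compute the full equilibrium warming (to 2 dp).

Total gain g = 0.313 + 0.19 + 0.196 = 0.699.
Amplification A = 1/(1 − 0.699) = 3.322.
ΔT = 1.3 × 3.322 = 4.32 °C.

4.32 °C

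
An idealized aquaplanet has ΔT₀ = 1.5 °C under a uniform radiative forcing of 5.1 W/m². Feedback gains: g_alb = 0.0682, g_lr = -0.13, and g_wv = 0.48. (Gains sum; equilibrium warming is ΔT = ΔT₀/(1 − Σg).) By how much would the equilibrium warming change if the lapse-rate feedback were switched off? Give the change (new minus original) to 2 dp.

0.74 °C

Original: g = 0.4182, ΔT = 1.5/(1−0.4182) = 2.5782 °C.
Without lapse-rate: g' = 0.5482, ΔT' = 1.5/(1−0.5482) = 3.3201 °C.
Change = 3.3201 − 2.5782 = 0.74 °C.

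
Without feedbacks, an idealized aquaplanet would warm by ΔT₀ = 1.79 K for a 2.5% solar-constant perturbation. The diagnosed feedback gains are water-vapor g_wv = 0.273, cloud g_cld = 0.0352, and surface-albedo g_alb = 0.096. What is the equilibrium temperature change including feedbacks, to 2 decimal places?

Total gain g = 0.273 + 0.0352 + 0.096 = 0.4042.
Amplification A = 1/(1 − 0.4042) = 1.678.
ΔT = 1.79 × 1.678 = 3.00 K.

3.00 K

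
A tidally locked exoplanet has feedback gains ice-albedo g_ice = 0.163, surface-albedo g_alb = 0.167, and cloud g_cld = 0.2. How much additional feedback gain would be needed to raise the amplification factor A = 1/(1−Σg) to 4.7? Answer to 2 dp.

0.26

Current total gain = 0.53.
Target gain for A = 4.7: g* = 1 − 1/4.7 = 0.7872.
Additional gain needed = 0.7872 − 0.53 = 0.26.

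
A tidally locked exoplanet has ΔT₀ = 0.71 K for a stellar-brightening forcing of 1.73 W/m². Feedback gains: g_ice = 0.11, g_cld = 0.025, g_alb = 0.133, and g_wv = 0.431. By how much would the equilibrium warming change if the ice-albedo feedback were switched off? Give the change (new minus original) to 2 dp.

-0.63 K

Original: g = 0.699, ΔT = 0.71/(1−0.699) = 2.3588 K.
Without ice-albedo: g' = 0.589, ΔT' = 0.71/(1−0.589) = 1.7275 K.
Change = 1.7275 − 2.3588 = -0.63 K.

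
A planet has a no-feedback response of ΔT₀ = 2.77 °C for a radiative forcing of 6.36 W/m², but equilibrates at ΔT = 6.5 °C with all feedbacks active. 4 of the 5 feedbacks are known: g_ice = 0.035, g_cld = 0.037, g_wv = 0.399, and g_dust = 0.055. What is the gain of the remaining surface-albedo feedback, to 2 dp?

0.05

Amplification A = ΔT/ΔT₀ = 6.5/2.77 = 2.347.
Total gain g = 1 − 1/A = 1 − 1/2.347 = 0.5739.
Known gains sum to 0.035 + 0.037 + 0.399 + 0.055 = 0.526.
g_alb = 0.5739 − 0.526 = 0.05.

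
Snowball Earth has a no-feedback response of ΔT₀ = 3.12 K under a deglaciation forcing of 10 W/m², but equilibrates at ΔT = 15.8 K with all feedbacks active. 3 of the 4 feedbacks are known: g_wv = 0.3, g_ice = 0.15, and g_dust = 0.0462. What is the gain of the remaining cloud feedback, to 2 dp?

Amplification A = ΔT/ΔT₀ = 15.8/3.12 = 5.064.
Total gain g = 1 − 1/A = 1 − 1/5.064 = 0.8025.
Known gains sum to 0.3 + 0.15 + 0.0462 = 0.4962.
g_cld = 0.8025 − 0.4962 = 0.31.

0.31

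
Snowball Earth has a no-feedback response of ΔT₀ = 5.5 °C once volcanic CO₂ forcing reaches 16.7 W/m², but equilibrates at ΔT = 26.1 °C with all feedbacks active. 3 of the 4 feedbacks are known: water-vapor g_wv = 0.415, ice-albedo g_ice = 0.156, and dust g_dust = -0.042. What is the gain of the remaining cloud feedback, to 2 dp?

0.26

Amplification A = ΔT/ΔT₀ = 26.1/5.5 = 4.745.
Total gain g = 1 − 1/A = 1 − 1/4.745 = 0.7893.
Known gains sum to 0.415 + 0.156 − 0.042 = 0.529.
g_cld = 0.7893 − 0.529 = 0.26.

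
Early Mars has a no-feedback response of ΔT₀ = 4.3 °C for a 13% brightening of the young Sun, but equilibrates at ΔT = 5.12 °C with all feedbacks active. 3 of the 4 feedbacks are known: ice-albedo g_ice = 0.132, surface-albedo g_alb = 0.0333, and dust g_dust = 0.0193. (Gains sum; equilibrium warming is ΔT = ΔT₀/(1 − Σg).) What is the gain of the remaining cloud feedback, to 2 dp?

Amplification A = ΔT/ΔT₀ = 5.12/4.3 = 1.191.
Total gain g = 1 − 1/A = 1 − 1/1.191 = 0.1604.
Known gains sum to 0.132 + 0.0333 + 0.0193 = 0.1846.
g_cld = 0.1604 − 0.1846 = -0.02.

-0.02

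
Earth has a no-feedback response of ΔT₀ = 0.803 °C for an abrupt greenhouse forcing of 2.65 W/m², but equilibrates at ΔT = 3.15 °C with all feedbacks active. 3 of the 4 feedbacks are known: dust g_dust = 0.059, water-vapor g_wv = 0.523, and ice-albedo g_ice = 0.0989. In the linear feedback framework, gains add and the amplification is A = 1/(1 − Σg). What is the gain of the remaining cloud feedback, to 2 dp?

Amplification A = ΔT/ΔT₀ = 3.15/0.803 = 3.923.
Total gain g = 1 − 1/A = 1 − 1/3.923 = 0.7451.
Known gains sum to 0.059 + 0.523 + 0.0989 = 0.6809.
g_cld = 0.7451 − 0.6809 = 0.06.

0.06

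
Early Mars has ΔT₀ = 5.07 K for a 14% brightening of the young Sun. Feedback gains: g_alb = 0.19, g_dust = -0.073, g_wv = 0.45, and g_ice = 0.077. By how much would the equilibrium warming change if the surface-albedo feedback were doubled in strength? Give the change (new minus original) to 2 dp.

Original: g = 0.644, ΔT = 5.07/(1−0.644) = 14.2416 K.
With doubled surface-albedo: g' = 0.834, ΔT' = 5.07/(1−0.834) = 30.5422 K.
Change = 30.5422 − 14.2416 = 16.30 K.

16.30 K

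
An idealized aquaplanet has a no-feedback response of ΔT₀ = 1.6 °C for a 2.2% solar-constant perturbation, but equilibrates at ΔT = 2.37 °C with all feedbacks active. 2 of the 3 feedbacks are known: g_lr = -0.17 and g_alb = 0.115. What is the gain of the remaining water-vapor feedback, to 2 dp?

Amplification A = ΔT/ΔT₀ = 2.37/1.6 = 1.481.
Total gain g = 1 − 1/A = 1 − 1/1.481 = 0.3248.
Known gains sum to -0.17 + 0.115 = -0.055.
g_wv = 0.3248 + 0.055 = 0.38.

0.38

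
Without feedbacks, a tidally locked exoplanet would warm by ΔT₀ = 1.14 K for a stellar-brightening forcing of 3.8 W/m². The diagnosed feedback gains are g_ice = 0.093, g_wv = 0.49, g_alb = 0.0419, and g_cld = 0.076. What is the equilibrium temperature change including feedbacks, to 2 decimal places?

Total gain g = 0.093 + 0.49 + 0.0419 + 0.076 = 0.7009.
Amplification A = 1/(1 − 0.7009) = 3.343.
ΔT = 1.14 × 3.343 = 3.81 K.

3.81 K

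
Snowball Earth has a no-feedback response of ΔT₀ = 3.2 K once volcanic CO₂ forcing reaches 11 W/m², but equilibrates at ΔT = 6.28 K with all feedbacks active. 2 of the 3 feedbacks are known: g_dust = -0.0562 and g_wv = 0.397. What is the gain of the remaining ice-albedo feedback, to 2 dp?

0.15

Amplification A = ΔT/ΔT₀ = 6.28/3.2 = 1.962.
Total gain g = 1 − 1/A = 1 − 1/1.962 = 0.4903.
Known gains sum to -0.0562 + 0.397 = 0.3408.
g_ice = 0.4903 − 0.3408 = 0.15.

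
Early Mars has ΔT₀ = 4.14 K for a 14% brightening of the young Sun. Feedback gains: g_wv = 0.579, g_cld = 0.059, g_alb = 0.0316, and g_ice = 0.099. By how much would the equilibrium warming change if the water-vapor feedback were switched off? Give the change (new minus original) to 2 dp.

Original: g = 0.7686, ΔT = 4.14/(1−0.7686) = 17.8911 K.
Without water-vapor: g' = 0.1896, ΔT' = 4.14/(1−0.1896) = 5.1086 K.
Change = 5.1086 − 17.8911 = -12.78 K.

-12.78 K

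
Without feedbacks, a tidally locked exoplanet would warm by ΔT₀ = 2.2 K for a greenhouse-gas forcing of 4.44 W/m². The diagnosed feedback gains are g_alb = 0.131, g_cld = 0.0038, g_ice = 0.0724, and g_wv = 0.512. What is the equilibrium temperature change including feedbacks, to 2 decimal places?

7.83 K

Total gain g = 0.131 + 0.0038 + 0.0724 + 0.512 = 0.7192.
Amplification A = 1/(1 − 0.7192) = 3.561.
ΔT = 2.2 × 3.561 = 7.83 K.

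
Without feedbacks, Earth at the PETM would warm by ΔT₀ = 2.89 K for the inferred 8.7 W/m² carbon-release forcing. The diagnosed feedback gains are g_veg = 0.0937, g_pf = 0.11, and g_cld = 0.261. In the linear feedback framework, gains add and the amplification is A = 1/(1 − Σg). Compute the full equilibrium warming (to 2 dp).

Total gain g = 0.0937 + 0.11 + 0.261 = 0.4647.
Amplification A = 1/(1 − 0.4647) = 1.868.
ΔT = 2.89 × 1.868 = 5.40 K.

5.40 K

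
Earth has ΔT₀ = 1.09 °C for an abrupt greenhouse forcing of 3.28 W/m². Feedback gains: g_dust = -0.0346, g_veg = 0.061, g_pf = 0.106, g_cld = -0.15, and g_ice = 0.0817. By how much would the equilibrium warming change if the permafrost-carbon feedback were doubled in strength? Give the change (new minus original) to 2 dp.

Original: g = 0.0641, ΔT = 1.09/(1−0.0641) = 1.1647 °C.
With doubled permafrost-carbon: g' = 0.1701, ΔT' = 1.09/(1−0.1701) = 1.3134 °C.
Change = 1.3134 − 1.1647 = 0.15 °C.

0.15 °C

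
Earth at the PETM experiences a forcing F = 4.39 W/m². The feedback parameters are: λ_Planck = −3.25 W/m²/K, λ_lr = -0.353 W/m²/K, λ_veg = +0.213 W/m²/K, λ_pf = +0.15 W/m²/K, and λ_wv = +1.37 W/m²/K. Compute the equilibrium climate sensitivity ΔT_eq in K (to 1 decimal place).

2.3 K

Net feedback parameter λ = (−3.25) + (-0.353) + (+0.213) + (+0.15) + (+1.37) = -1.87 W/m²/K.
ΔT = −F/λ = −4.39/(-1.87) = 2.3 K.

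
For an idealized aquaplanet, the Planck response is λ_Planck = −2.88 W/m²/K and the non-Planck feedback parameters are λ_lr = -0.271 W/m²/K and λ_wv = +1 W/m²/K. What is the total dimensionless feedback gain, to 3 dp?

Convert to gains: g_lr = -0.271/2.88 = -0.0941; g_wv = 1/2.88 = 0.3472.
Total gain g = 0.2531.

0.253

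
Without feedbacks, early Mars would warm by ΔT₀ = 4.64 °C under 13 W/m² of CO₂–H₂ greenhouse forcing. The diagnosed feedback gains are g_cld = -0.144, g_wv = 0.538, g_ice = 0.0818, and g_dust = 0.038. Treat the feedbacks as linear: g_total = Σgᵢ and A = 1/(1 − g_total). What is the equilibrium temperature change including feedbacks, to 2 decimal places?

9.54 °C

Total gain g = -0.144 + 0.538 + 0.0818 + 0.038 = 0.5138.
Amplification A = 1/(1 − 0.5138) = 2.057.
ΔT = 4.64 × 2.057 = 9.54 °C.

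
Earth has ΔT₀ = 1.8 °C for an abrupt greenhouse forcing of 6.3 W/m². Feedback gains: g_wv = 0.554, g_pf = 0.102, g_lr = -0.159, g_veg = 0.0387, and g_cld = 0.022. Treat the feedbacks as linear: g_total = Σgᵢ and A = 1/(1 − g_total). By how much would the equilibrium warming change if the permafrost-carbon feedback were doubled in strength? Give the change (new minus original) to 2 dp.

1.22 °C

Original: g = 0.5577, ΔT = 1.8/(1−0.5577) = 4.0696 °C.
With doubled permafrost-carbon: g' = 0.6597, ΔT' = 1.8/(1−0.6597) = 5.2895 °C.
Change = 5.2895 − 4.0696 = 1.22 °C.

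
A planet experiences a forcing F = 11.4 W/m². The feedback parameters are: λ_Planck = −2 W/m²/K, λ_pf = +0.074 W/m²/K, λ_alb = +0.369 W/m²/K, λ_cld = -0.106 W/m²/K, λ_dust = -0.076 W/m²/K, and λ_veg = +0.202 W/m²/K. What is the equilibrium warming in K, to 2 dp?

7.42 K

Net feedback parameter λ = (−2) + (+0.074) + (+0.369) + (-0.106) + (-0.076) + (+0.202) = -1.537 W/m²/K.
ΔT = −F/λ = −11.4/(-1.537) = 7.42 K.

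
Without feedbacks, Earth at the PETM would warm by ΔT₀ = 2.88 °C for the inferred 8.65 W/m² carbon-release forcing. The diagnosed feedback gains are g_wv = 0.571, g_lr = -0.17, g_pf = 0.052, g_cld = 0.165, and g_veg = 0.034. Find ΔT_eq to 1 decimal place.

8.3 °C

Total gain g = 0.571 − 0.17 + 0.052 + 0.165 + 0.034 = 0.652.
Amplification A = 1/(1 − 0.652) = 2.874.
ΔT = 2.88 × 2.874 = 8.3 °C.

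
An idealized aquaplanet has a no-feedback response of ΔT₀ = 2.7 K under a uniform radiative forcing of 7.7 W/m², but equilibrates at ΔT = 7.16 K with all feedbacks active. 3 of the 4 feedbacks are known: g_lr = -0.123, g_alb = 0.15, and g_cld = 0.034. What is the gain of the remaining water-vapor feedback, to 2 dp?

Amplification A = ΔT/ΔT₀ = 7.16/2.7 = 2.652.
Total gain g = 1 − 1/A = 1 − 1/2.652 = 0.6229.
Known gains sum to -0.123 + 0.15 + 0.034 = 0.061.
g_wv = 0.6229 − 0.061 = 0.56.

0.56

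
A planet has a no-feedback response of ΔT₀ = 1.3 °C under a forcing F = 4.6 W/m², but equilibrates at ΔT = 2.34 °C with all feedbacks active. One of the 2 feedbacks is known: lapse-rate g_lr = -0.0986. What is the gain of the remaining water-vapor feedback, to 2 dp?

Amplification A = ΔT/ΔT₀ = 2.34/1.3 = 1.8.
Total gain g = 1 − 1/A = 1 − 1/1.8 = 0.4444.
The known gain is -0.0986.
g_wv = 0.4444 + 0.0986 = 0.54.

0.54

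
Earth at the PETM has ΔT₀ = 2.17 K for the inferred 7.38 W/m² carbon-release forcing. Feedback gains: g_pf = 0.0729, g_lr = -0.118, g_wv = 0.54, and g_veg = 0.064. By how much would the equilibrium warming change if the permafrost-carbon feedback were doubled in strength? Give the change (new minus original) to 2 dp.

Original: g = 0.5589, ΔT = 2.17/(1−0.5589) = 4.9195 K.
With doubled permafrost-carbon: g' = 0.6318, ΔT' = 2.17/(1−0.6318) = 5.8935 K.
Change = 5.8935 − 4.9195 = 0.97 K.

0.97 K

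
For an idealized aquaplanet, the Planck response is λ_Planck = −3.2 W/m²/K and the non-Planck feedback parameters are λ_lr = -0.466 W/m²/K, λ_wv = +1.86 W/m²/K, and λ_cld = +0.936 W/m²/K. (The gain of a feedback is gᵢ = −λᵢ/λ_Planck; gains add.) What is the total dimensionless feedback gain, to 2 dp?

0.73

Convert to gains: g_lr = -0.466/3.2 = -0.1456; g_wv = 1.86/3.2 = 0.5813; g_cld = 0.936/3.2 = 0.2925.
Total gain g = 0.7282.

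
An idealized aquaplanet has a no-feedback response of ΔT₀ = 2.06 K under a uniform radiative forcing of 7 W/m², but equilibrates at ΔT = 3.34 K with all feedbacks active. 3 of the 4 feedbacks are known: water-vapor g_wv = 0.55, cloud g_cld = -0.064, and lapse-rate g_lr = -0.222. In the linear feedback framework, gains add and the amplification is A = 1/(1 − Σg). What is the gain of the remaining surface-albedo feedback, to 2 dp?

0.12

Amplification A = ΔT/ΔT₀ = 3.34/2.06 = 1.621.
Total gain g = 1 − 1/A = 1 − 1/1.621 = 0.3831.
Known gains sum to 0.55 − 0.064 − 0.222 = 0.264.
g_alb = 0.3831 − 0.264 = 0.12.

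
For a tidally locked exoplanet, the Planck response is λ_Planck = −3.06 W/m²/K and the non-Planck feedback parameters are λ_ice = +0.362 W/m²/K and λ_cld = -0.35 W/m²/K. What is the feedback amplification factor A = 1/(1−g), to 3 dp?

1.004

Convert to gains: g_ice = 0.362/3.06 = 0.1183; g_cld = -0.35/3.06 = -0.1144.
Total gain g = 0.0039.
A = 1/(1 − 0.0039) = 1.004.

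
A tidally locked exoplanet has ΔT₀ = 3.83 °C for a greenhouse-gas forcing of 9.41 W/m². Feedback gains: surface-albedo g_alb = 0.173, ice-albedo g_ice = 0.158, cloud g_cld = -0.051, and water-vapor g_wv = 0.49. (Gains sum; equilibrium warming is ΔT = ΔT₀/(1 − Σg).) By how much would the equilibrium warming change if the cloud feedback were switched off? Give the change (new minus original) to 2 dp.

4.74 °C

Original: g = 0.77, ΔT = 3.83/(1−0.77) = 16.6522 °C.
Without cloud: g' = 0.821, ΔT' = 3.83/(1−0.821) = 21.3966 °C.
Change = 21.3966 − 16.6522 = 4.74 °C.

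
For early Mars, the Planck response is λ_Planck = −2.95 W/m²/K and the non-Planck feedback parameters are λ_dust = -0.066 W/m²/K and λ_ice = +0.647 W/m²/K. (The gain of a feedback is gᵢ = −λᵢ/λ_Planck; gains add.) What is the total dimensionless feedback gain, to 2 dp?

Convert to gains: g_dust = -0.066/2.95 = -0.02237; g_ice = 0.647/2.95 = 0.2193.
Total gain g = 0.19693.

0.20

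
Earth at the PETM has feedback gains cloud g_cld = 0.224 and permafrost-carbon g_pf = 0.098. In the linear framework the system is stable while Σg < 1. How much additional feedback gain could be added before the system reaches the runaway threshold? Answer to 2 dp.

0.68

Current total gain = 0.224 + 0.098 = 0.322.
Margin to runaway = 1 − 0.322 = 0.68.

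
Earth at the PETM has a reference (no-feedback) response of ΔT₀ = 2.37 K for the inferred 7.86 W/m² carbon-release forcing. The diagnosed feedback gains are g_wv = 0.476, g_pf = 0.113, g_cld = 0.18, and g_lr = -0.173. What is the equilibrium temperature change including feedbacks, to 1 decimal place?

Total gain g = 0.476 + 0.113 + 0.18 − 0.173 = 0.596.
Amplification A = 1/(1 − 0.596) = 2.475.
ΔT = 2.37 × 2.475 = 5.9 K.

5.9 K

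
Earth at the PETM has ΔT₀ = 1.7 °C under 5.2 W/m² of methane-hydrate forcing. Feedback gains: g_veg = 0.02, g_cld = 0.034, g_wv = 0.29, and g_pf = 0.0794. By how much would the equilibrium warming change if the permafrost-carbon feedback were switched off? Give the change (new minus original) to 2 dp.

Original: g = 0.4234, ΔT = 1.7/(1−0.4234) = 2.9483 °C.
Without permafrost-carbon: g' = 0.344, ΔT' = 1.7/(1−0.344) = 2.5915 °C.
Change = 2.5915 − 2.9483 = -0.36 °C.

-0.36 °C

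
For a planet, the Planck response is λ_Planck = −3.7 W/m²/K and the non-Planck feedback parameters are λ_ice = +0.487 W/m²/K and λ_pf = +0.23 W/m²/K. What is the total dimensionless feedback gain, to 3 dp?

0.194

Convert to gains: g_ice = 0.487/3.7 = 0.1316; g_pf = 0.23/3.7 = 0.06216.
Total gain g = 0.19376.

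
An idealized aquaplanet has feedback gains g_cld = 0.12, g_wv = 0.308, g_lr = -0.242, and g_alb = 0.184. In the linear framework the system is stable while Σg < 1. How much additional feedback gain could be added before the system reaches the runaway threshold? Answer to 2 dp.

Current total gain = 0.12 + 0.308 − 0.242 + 0.184 = 0.37.
Margin to runaway = 1 − 0.37 = 0.63.

0.63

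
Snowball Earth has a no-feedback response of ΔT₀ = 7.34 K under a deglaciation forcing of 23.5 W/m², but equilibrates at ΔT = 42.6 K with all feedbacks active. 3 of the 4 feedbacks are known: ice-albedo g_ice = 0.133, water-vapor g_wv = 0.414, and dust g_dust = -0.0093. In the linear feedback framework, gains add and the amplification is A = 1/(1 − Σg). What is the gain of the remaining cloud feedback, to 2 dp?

Amplification A = ΔT/ΔT₀ = 42.6/7.34 = 5.804.
Total gain g = 1 − 1/A = 1 − 1/5.804 = 0.8277.
Known gains sum to 0.133 + 0.414 − 0.0093 = 0.5377.
g_cld = 0.8277 − 0.5377 = 0.29.

0.29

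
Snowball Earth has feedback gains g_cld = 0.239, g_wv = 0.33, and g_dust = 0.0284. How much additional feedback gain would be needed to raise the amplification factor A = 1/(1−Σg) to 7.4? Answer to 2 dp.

Current total gain = 0.5974.
Target gain for A = 7.4: g* = 1 − 1/7.4 = 0.8649.
Additional gain needed = 0.8649 − 0.5974 = 0.27.

0.27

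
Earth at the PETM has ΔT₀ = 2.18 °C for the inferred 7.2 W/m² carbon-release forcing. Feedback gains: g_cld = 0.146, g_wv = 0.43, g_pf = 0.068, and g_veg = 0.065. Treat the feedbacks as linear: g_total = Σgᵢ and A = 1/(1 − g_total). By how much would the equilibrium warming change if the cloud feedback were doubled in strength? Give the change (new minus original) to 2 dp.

7.54 °C

Original: g = 0.709, ΔT = 2.18/(1−0.709) = 7.4914 °C.
With doubled cloud: g' = 0.855, ΔT' = 2.18/(1−0.855) = 15.0345 °C.
Change = 15.0345 − 7.4914 = 7.54 °C.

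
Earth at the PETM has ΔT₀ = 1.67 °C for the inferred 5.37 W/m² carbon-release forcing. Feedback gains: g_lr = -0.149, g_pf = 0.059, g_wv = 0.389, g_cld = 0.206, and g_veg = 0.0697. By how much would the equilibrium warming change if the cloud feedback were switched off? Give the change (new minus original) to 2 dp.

Original: g = 0.5747, ΔT = 1.67/(1−0.5747) = 3.9266 °C.
Without cloud: g' = 0.3687, ΔT' = 1.67/(1−0.3687) = 2.6453 °C.
Change = 2.6453 − 3.9266 = -1.28 °C.

-1.28 °C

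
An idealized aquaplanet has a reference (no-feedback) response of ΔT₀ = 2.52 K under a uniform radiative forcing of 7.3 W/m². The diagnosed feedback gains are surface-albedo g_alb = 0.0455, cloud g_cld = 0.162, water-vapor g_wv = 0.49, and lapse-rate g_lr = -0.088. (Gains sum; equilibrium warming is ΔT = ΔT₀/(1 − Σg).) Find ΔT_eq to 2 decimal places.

Total gain g = 0.0455 + 0.162 + 0.49 − 0.088 = 0.6095.
Amplification A = 1/(1 − 0.6095) = 2.561.
ΔT = 2.52 × 2.561 = 6.45 K.

6.45 K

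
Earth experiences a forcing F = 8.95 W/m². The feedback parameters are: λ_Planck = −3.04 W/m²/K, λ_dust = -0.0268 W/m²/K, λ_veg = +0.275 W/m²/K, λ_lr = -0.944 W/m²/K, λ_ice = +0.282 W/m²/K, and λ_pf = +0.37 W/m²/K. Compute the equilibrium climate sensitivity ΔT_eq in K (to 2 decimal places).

Net feedback parameter λ = (−3.04) + (-0.0268) + (+0.275) + (-0.944) + (+0.282) + (+0.37) = -3.0838 W/m²/K.
ΔT = −F/λ = −8.95/(-3.0838) = 2.90 K.

2.90 K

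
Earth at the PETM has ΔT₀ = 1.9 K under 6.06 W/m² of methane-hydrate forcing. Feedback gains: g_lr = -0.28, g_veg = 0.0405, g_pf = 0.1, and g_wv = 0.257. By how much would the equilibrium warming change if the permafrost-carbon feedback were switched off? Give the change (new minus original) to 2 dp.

-0.22 K

Original: g = 0.1175, ΔT = 1.9/(1−0.1175) = 2.1530 K.
Without permafrost-carbon: g' = 0.0175, ΔT' = 1.9/(1−0.0175) = 1.9338 K.
Change = 1.9338 − 2.1530 = -0.22 K.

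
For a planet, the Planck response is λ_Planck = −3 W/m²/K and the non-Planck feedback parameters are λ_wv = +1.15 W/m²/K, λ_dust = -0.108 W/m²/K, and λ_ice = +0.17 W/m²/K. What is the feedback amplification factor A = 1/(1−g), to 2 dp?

1.68

Convert to gains: g_wv = 1.15/3 = 0.3833; g_dust = -0.108/3 = -0.036; g_ice = 0.17/3 = 0.05667.
Total gain g = 0.40397.
A = 1/(1 − 0.40397) = 1.68.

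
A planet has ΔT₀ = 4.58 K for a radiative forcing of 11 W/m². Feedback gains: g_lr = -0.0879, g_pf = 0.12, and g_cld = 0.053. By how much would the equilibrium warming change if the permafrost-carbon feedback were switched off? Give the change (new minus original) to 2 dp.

Original: g = 0.0851, ΔT = 4.58/(1−0.0851) = 5.0060 K.
Without permafrost-carbon: g' = -0.0349, ΔT' = 4.58/(1+0.0349) = 4.4255 K.
Change = 4.4255 − 5.0060 = -0.58 K.

-0.58 K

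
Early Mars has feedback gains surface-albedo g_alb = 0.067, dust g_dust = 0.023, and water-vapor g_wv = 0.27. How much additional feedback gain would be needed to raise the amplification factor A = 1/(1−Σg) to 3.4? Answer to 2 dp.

Current total gain = 0.36.
Target gain for A = 3.4: g* = 1 − 1/3.4 = 0.7059.
Additional gain needed = 0.7059 − 0.36 = 0.35.

0.35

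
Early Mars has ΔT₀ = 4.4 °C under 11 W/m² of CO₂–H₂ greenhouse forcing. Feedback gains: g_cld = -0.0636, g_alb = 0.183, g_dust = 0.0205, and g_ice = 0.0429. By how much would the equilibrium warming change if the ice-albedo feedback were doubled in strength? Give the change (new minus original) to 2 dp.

0.30 °C

Original: g = 0.1828, ΔT = 4.4/(1−0.1828) = 5.3842 °C.
With doubled ice-albedo: g' = 0.2257, ΔT' = 4.4/(1−0.2257) = 5.6826 °C.
Change = 5.6826 − 5.3842 = 0.30 °C.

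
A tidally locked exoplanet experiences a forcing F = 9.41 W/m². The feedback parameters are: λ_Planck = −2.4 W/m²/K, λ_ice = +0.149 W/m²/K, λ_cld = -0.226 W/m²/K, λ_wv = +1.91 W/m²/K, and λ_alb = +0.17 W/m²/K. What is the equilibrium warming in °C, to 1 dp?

23.7 °C

Net feedback parameter λ = (−2.4) + (+0.149) + (-0.226) + (+1.91) + (+0.17) = -0.397 W/m²/K.
ΔT = −F/λ = −9.41/(-0.397) = 23.7 °C.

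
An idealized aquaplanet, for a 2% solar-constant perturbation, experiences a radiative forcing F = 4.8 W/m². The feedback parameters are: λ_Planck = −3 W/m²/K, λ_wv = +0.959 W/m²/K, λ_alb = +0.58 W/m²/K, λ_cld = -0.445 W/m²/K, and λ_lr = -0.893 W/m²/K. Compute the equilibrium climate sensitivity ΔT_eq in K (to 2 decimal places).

1.71 K

Net feedback parameter λ = (−3) + (+0.959) + (+0.58) + (-0.445) + (-0.893) = -2.799 W/m²/K.
ΔT = −F/λ = −4.8/(-2.799) = 1.71 K.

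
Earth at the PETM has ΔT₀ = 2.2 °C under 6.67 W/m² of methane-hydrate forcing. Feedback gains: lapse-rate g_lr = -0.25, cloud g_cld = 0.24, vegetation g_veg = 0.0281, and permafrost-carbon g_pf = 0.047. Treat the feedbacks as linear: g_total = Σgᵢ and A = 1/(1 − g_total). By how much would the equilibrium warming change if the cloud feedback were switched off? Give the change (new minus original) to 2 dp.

-0.48 °C

Original: g = 0.0651, ΔT = 2.2/(1−0.0651) = 2.3532 °C.
Without cloud: g' = -0.1749, ΔT' = 2.2/(1+0.1749) = 1.8725 °C.
Change = 1.8725 − 2.3532 = -0.48 °C.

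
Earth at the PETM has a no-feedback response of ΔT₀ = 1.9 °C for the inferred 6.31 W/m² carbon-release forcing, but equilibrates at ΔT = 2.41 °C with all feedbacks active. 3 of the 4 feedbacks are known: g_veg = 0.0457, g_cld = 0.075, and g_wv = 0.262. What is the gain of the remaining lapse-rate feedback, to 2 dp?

Amplification A = ΔT/ΔT₀ = 2.41/1.9 = 1.268.
Total gain g = 1 − 1/A = 1 − 1/1.268 = 0.2114.
Known gains sum to 0.0457 + 0.075 + 0.262 = 0.3827.
g_lr = 0.2114 − 0.3827 = -0.17.

-0.17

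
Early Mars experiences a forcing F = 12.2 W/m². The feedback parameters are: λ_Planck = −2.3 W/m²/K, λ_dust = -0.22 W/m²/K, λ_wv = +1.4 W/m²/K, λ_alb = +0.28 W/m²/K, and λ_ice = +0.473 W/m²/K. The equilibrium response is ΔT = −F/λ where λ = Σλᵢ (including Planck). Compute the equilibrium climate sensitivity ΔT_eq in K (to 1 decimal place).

Net feedback parameter λ = (−2.3) + (-0.22) + (+1.4) + (+0.28) + (+0.473) = -0.367 W/m²/K.
ΔT = −F/λ = −12.2/(-0.367) = 33.2 K.

33.2 K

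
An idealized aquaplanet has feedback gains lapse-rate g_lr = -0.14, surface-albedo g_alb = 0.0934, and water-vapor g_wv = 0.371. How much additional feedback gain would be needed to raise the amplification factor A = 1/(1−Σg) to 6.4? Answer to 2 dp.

0.52

Current total gain = 0.3244.
Target gain for A = 6.4: g* = 1 − 1/6.4 = 0.8438.
Additional gain needed = 0.8438 − 0.3244 = 0.52.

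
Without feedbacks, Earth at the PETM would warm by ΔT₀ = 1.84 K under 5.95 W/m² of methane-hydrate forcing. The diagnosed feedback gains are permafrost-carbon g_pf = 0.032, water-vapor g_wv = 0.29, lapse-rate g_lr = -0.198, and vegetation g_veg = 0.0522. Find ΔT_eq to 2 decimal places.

Total gain g = 0.032 + 0.29 − 0.198 + 0.0522 = 0.1762.
Amplification A = 1/(1 − 0.1762) = 1.214.
ΔT = 1.84 × 1.214 = 2.23 K.

2.23 K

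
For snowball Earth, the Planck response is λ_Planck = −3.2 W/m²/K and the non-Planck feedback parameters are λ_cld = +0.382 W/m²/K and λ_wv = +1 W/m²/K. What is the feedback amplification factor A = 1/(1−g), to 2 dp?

Convert to gains: g_cld = 0.382/3.2 = 0.1194; g_wv = 1/3.2 = 0.3125.
Total gain g = 0.4319.
A = 1/(1 − 0.4319) = 1.76.

1.76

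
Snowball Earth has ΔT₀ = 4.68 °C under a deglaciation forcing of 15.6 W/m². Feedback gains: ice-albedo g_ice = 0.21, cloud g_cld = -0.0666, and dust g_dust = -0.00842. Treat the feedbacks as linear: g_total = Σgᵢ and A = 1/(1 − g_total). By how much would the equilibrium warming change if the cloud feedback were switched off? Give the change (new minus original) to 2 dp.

0.45 °C

Original: g = 0.13498, ΔT = 4.68/(1−0.13498) = 5.4103 °C.
Without cloud: g' = 0.20158, ΔT' = 4.68/(1−0.20158) = 5.8616 °C.
Change = 5.8616 − 5.4103 = 0.45 °C.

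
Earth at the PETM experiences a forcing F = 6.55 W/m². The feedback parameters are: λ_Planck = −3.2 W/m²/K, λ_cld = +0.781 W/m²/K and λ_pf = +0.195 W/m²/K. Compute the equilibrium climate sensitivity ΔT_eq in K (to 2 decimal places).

2.95 K

Net feedback parameter λ = (−3.2) + (+0.781) + (+0.195) = -2.224 W/m²/K.
ΔT = −F/λ = −6.55/(-2.224) = 2.95 K.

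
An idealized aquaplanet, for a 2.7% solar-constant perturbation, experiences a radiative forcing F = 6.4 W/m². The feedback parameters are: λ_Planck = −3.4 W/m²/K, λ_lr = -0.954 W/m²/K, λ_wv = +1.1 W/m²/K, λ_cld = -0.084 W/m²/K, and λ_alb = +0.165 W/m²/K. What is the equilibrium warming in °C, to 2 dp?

Net feedback parameter λ = (−3.4) + (-0.954) + (+1.1) + (-0.084) + (+0.165) = -3.173 W/m²/K.
ΔT = −F/λ = −6.4/(-3.173) = 2.02 °C.

2.02 °C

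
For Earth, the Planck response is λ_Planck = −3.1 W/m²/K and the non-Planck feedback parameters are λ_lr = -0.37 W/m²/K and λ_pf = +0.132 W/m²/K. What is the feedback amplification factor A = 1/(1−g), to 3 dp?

0.929

Convert to gains: g_lr = -0.37/3.1 = -0.1194; g_pf = 0.132/3.1 = 0.04258.
Total gain g = -0.07682.
A = 1/(1 + 0.07682) = 0.929.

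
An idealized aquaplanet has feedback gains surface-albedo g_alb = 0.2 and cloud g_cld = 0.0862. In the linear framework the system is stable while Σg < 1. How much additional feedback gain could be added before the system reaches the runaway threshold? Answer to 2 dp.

Current total gain = 0.2 + 0.0862 = 0.2862.
Margin to runaway = 1 − 0.2862 = 0.71.

0.71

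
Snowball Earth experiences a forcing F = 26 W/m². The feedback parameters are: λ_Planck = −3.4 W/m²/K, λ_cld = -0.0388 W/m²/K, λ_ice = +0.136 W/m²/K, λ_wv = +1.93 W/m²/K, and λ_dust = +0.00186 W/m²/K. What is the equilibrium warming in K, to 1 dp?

19.0 K

Net feedback parameter λ = (−3.4) + (-0.0388) + (+0.136) + (+1.93) + (+0.00186) = -1.37094 W/m²/K.
ΔT = −F/λ = −26/(-1.37094) = 19.0 K.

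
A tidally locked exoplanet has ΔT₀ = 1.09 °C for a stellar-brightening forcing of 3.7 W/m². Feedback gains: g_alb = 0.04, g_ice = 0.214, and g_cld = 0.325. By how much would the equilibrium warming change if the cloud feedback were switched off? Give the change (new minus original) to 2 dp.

-1.13 °C

Original: g = 0.579, ΔT = 1.09/(1−0.579) = 2.5891 °C.
Without cloud: g' = 0.254, ΔT' = 1.09/(1−0.254) = 1.4611 °C.
Change = 1.4611 − 2.5891 = -1.13 °C.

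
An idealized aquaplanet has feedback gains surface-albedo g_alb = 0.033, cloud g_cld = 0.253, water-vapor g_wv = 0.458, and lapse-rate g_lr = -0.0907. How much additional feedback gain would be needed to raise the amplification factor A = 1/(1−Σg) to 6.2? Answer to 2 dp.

Current total gain = 0.6533.
Target gain for A = 6.2: g* = 1 − 1/6.2 = 0.8387.
Additional gain needed = 0.8387 − 0.6533 = 0.19.

0.19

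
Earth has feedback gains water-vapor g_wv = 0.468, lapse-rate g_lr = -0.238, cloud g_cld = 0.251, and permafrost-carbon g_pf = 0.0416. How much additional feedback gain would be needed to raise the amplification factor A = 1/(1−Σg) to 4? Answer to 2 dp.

Current total gain = 0.5226.
Target gain for A = 4: g* = 1 − 1/4 = 0.75.
Additional gain needed = 0.75 − 0.5226 = 0.23.

0.23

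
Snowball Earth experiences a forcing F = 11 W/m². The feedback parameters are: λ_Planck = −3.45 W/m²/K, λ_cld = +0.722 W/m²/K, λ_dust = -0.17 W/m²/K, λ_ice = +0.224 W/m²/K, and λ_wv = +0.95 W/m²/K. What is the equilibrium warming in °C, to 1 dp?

6.4 °C

Net feedback parameter λ = (−3.45) + (+0.722) + (-0.17) + (+0.224) + (+0.95) = -1.724 W/m²/K.
ΔT = −F/λ = −11/(-1.724) = 6.4 °C.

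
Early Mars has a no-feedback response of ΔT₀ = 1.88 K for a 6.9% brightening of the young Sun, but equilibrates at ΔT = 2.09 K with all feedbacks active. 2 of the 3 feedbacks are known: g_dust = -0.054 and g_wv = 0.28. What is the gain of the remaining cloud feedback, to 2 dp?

-0.13

Amplification A = ΔT/ΔT₀ = 2.09/1.88 = 1.112.
Total gain g = 1 − 1/A = 1 − 1/1.112 = 0.1007.
Known gains sum to -0.054 + 0.28 = 0.226.
g_cld = 0.1007 − 0.226 = -0.13.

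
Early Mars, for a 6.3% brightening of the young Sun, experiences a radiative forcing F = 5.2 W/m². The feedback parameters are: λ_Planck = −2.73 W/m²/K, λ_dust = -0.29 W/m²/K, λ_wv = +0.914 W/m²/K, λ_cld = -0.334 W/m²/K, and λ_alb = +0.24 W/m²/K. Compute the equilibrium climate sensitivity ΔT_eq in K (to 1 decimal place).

2.4 K

Net feedback parameter λ = (−2.73) + (-0.29) + (+0.914) + (-0.334) + (+0.24) = -2.2 W/m²/K.
ΔT = −F/λ = −5.2/(-2.2) = 2.4 K.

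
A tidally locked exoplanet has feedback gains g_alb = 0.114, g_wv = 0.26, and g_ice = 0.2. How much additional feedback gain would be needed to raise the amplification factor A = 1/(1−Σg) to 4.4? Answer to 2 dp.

Current total gain = 0.574.
Target gain for A = 4.4: g* = 1 − 1/4.4 = 0.7727.
Additional gain needed = 0.7727 − 0.574 = 0.20.

0.20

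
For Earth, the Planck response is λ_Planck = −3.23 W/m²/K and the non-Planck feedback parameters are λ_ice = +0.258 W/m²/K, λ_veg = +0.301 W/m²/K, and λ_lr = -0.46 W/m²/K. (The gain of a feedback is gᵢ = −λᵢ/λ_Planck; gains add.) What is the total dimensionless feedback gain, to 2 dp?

0.03

Convert to gains: g_ice = 0.258/3.23 = 0.07988; g_veg = 0.301/3.23 = 0.09319; g_lr = -0.46/3.23 = -0.1424.
Total gain g = 0.03067.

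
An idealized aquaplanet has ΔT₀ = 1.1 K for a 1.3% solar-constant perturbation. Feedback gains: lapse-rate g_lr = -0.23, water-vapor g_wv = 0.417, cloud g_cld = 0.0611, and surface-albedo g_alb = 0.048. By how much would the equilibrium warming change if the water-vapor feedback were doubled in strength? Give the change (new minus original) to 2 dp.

Original: g = 0.2961, ΔT = 1.1/(1−0.2961) = 1.5627 K.
With doubled water-vapor: g' = 0.7131, ΔT' = 1.1/(1−0.7131) = 3.8341 K.
Change = 3.8341 − 1.5627 = 2.27 K.

2.27 K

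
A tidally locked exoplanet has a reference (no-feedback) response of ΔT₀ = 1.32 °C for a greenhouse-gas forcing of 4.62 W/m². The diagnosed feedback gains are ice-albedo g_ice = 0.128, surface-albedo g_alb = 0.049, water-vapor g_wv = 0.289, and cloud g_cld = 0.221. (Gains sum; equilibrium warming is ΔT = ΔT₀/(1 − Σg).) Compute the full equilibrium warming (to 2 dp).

4.22 °C

Total gain g = 0.128 + 0.049 + 0.289 + 0.221 = 0.687.
Amplification A = 1/(1 − 0.687) = 3.195.
ΔT = 1.32 × 3.195 = 4.22 °C.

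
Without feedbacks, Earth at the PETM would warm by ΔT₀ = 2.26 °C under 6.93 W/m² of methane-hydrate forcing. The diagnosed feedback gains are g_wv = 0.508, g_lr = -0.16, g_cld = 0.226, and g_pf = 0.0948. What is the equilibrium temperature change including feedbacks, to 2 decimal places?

Total gain g = 0.508 − 0.16 + 0.226 + 0.0948 = 0.6688.
Amplification A = 1/(1 − 0.6688) = 3.019.
ΔT = 2.26 × 3.019 = 6.82 °C.

6.82 °C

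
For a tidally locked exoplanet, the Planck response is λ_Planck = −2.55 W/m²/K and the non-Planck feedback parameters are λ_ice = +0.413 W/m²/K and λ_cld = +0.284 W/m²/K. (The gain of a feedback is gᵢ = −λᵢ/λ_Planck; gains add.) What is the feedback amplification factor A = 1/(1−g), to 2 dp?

1.38

Convert to gains: g_ice = 0.413/2.55 = 0.162; g_cld = 0.284/2.55 = 0.1114.
Total gain g = 0.2734.
A = 1/(1 − 0.2734) = 1.38.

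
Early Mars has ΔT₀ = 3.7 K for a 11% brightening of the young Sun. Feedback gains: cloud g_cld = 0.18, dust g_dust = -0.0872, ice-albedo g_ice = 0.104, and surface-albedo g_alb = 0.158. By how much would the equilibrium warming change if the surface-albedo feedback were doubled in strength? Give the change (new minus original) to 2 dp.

1.86 K

Original: g = 0.3548, ΔT = 3.7/(1−0.3548) = 5.7347 K.
With doubled surface-albedo: g' = 0.5128, ΔT' = 3.7/(1−0.5128) = 7.5944 K.
Change = 7.5944 − 5.7347 = 1.86 K.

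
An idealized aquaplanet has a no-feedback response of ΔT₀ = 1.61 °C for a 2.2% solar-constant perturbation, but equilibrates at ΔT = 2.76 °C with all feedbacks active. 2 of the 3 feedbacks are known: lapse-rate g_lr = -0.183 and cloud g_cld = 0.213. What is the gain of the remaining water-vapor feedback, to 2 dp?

Amplification A = ΔT/ΔT₀ = 2.76/1.61 = 1.714.
Total gain g = 1 − 1/A = 1 − 1/1.714 = 0.4166.
Known gains sum to -0.183 + 0.213 = 0.03.
g_wv = 0.4166 − 0.03 = 0.39.

0.39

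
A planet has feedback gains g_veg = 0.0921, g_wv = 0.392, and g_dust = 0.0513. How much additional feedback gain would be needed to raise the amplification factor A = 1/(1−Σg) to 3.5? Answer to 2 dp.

Current total gain = 0.5354.
Target gain for A = 3.5: g* = 1 − 1/3.5 = 0.7143.
Additional gain needed = 0.7143 − 0.5354 = 0.18.

0.18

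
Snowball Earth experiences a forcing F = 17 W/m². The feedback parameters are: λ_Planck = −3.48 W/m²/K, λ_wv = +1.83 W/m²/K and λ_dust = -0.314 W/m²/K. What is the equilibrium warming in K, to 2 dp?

Net feedback parameter λ = (−3.48) + (+1.83) + (-0.314) = -1.964 W/m²/K.
ΔT = −F/λ = −17/(-1.964) = 8.66 K.

8.66 K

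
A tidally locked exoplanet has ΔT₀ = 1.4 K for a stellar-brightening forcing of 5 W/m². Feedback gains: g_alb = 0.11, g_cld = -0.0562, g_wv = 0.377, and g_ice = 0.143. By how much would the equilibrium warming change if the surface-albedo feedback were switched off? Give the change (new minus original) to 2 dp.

-0.67 K

Original: g = 0.5738, ΔT = 1.4/(1−0.5738) = 3.2848 K.
Without surface-albedo: g' = 0.4638, ΔT' = 1.4/(1−0.4638) = 2.6110 K.
Change = 2.6110 − 3.2848 = -0.67 K.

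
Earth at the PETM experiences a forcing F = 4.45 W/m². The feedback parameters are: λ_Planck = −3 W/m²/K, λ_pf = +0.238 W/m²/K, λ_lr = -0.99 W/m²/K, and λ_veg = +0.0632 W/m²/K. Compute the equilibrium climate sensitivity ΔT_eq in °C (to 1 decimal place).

1.2 °C

Net feedback parameter λ = (−3) + (+0.238) + (-0.99) + (+0.0632) = -3.6888 W/m²/K.
ΔT = −F/λ = −4.45/(-3.6888) = 1.2 °C.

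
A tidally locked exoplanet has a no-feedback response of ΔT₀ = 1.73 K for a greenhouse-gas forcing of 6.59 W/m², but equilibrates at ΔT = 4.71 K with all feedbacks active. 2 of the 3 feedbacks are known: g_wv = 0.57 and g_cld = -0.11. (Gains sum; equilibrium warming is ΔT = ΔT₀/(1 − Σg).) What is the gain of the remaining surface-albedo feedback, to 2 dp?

0.17

Amplification A = ΔT/ΔT₀ = 4.71/1.73 = 2.723.
Total gain g = 1 − 1/A = 1 − 1/2.723 = 0.6328.
Known gains sum to 0.57 − 0.11 = 0.46.
g_alb = 0.6328 − 0.46 = 0.17.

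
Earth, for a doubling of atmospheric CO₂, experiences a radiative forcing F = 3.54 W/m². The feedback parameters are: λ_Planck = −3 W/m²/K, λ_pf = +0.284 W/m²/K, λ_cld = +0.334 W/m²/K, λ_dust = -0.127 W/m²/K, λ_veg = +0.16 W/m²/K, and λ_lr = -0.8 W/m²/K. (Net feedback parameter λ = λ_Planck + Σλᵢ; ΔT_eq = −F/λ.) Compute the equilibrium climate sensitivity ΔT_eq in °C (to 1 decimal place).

1.1 °C

Net feedback parameter λ = (−3) + (+0.284) + (+0.334) + (-0.127) + (+0.16) + (-0.8) = -3.149 W/m²/K.
ΔT = −F/λ = −3.54/(-3.149) = 1.1 °C.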